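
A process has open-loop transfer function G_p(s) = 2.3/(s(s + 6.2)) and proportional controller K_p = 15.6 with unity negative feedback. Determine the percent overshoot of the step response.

15%

From 1 + K_pG_p(s) = 0: s² + 6.2s + 35.88 = 0 ⇒ ω_n = 5.99, ζ = 0.5175.
%OS = 100·exp(−πζ/√(1−ζ²)) = 100·exp(−π·0.5175/√0.7322) = 15%.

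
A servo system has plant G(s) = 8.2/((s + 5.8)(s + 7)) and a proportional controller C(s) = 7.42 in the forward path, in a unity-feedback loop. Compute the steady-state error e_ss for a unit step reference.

The loop is type 0. Static position error constant K_pos = C(0)·G(0) = 7.42·0.202 = 1.499.
Steady-state error to a unit step: e_ss = 1/(1+K_pos) = 1/2.499 = 0.4.

0.4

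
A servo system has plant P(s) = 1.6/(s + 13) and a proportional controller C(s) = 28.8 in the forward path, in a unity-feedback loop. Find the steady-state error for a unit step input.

0.22

The loop is type 0. Static position error constant K_pos = C(0)·P(0) = 28.8·0.1231 = 3.545.
Steady-state error to a unit step: e_ss = 1/(1+K_pos) = 1/4.545 = 0.22.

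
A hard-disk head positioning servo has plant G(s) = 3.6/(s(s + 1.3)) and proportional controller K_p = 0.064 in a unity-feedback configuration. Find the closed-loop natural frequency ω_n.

ω_n = 0.48 rad/s

1 + K_p·G(s) = 0 gives s² + 1.3s + 0.2304 = 0.
So ω_n² = 0.2304 ⇒ ω_n = 0.48 rad/s, and ζ = 1.3/(2ω_n) = 1.35.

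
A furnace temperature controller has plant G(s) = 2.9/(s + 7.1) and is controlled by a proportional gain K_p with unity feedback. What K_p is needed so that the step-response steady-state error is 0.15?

For a type-0 loop with proportional control, e_ss = 1/(1 + K_p·G(0)).
G(0) = 0.4085. Require 1/(1 + K_p·0.4085) = 0.15, so 1 + 0.4085·K_p = 6.667.
K_p = (6.667 − 1)/0.4085 = 13.9.

K_p = 13.9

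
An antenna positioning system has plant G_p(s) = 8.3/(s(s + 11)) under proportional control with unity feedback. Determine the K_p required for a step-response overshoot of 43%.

From %OS = 100·exp(−πζ/√(1−ζ²)) = 43%, ζ = −ln(0.43)/√(π²+ln²(0.43)) = 0.2594.
Characteristic equation s² + 11s + 8.3K_p = 0 gives ζ = 11/(2√(8.3K_p)).
Setting ζ = 0.2594: √(8.3K_p) = 11/(2·0.2594) = 21.2, so K_p = 449.4/8.3 = 54.1.

K_p = 54.1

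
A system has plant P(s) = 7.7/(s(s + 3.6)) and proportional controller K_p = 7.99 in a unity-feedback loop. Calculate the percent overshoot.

47.7%

Closed-loop characteristic equation: s² + 3.6s + 61.52 = 0, so ω_n = 7.844 rad/s and ζ = 3.6/(2·7.844) = 0.2295.
%OS = 100·exp(−πζ/√(1−ζ²)) = 100·exp(−π·0.2295/√0.9473) = 47.7%.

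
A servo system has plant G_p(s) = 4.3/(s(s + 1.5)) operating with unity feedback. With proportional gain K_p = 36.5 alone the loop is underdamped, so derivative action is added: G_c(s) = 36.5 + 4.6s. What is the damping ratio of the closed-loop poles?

ζ = 0.849

Forward path: (36.5 + 4.6s)·4.3/(s(s+1.5)). The closed-loop characteristic equation is s² + (1.5 + 4.3·4.6)s + 4.3·36.5 = 0.
That is s² + 21.28s + 156.9 = 0, so ω_n = 12.53 rad/s and ζ = 21.28/(2·12.53) = 0.8493.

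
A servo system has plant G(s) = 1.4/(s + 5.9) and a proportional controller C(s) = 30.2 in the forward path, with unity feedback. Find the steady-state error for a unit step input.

The loop is type 0. Static position error constant K_pos = C(0)·G(0) = 30.2·0.2373 = 7.166.
Steady-state error to a unit step: e_ss = 1/(1+K_pos) = 1/8.166 = 0.122.

0.122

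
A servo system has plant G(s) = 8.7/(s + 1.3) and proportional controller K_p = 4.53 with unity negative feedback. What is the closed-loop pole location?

s = -40.71

Closed-loop transfer function: T(s) = K_p·G(s)/(1 + K_p·G(s)) = 39.41/(s + 1.3 + 39.41) = 39.41/(s + 40.71).
The closed-loop pole is at s = −40.71.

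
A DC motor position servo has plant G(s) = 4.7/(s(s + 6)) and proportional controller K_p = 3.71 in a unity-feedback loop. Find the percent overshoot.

3.9%

The closed-loop denominator s² + 6s + 17.44 gives ω_n = √17.44 = 4.176 and ζ = 6/(2ω_n) = 0.7184.
%OS = 100·exp(−πζ/√(1−ζ²)) = 100·exp(−π·0.7184/√0.4839) = 3.9%.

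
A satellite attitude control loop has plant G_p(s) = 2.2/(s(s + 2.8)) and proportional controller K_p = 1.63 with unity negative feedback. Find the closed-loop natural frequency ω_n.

With unity feedback the closed-loop characteristic equation is s² + 2.8s + 1.63·2.2 = s² + 2.8s + 3.586 = 0.
So ω_n² = 3.586 ⇒ ω_n = 1.894 rad/s, and ζ = 2.8/(2ω_n) = 0.739.

ω_n = 1.89 rad/s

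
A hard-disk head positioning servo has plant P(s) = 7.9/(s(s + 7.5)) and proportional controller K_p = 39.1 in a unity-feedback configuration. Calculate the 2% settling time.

From 1 + K_pP(s) = 0: s² + 7.5s + 308.9 = 0 ⇒ ω_n = 17.58, ζ = 0.2134.
2% settling time T_s ≈ 4/(ζω_n) = 4/3.75 = 1.07 s.

T_s ≈ 1.07 s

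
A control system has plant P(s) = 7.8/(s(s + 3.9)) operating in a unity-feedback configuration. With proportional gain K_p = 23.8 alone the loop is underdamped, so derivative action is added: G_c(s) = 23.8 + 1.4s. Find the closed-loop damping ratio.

ζ = 0.544

Forward path: (23.8 + 1.4s)·7.8/(s(s+3.9)). The closed-loop characteristic equation is s² + (3.9 + 7.8·1.4)s + 7.8·23.8 = 0.
That is s² + 14.82s + 185.6 = 0, so ω_n = 13.62 rad/s and ζ = 14.82/(2·13.62) = 0.5439.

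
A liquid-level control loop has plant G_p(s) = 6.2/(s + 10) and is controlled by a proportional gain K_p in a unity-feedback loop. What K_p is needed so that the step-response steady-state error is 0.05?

Steady-state error for a unit step on this type-0 loop is 1/(1 + K_p·G_p(0)).
G_p(0) = 0.62. Require 1/(1 + K_p·0.62) = 0.05, so 1 + 0.62·K_p = 20.
K_p = (20 − 1)/0.62 = 30.6.

K_p = 30.6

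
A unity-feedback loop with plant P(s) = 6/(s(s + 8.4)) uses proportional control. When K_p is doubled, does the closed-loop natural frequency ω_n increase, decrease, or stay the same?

increase

ω_n = √(6·K_p), which grows with K_p.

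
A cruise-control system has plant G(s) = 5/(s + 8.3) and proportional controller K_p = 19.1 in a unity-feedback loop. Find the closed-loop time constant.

Closed-loop transfer function: T(s) = K_p·G(s)/(1 + K_p·G(s)) = 95.5/(s + 8.3 + 95.5) = 95.5/(s + 103.8).
Time constant τ = 1/103.8 = 0.00963 s.

τ = 0.00963 s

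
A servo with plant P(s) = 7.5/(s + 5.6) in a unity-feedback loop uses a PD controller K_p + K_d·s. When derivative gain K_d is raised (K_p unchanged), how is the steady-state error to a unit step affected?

At s = 0 the derivative term contributes nothing: C(0) = K_p regardless of K_d, so K_pos = K_p·P(0) and e_ss are unchanged.

unchanged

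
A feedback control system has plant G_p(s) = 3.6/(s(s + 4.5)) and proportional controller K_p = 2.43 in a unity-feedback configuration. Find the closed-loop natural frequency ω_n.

The closed-loop denominator is s(s+4.5) + 2.43·3.6 = s² + 4.5s + 8.748.
So ω_n² = 8.748 ⇒ ω_n = 2.958 rad/s, and ζ = 4.5/(2ω_n) = 0.761.

ω_n = 2.96 rad/s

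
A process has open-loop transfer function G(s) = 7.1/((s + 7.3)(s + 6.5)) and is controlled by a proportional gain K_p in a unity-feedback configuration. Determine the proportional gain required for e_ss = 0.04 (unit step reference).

For a type-0 loop with proportional control, e_ss = 1/(1 + K_p·G(0)).
G(0) = 0.1496. Require 1/(1 + K_p·0.1496) = 0.04, so 1 + 0.1496·K_p = 25.
K_p = (25 − 1)/0.1496 = 160.

K_p = 160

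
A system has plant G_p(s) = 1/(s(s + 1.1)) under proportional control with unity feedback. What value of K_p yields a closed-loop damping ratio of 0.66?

K_p = 0.694

Closed-loop characteristic equation: s² + 1.1s + K_p·1 = 0.
So ω_n = √(1K_p) and 2ζω_n = 1.1, giving ζ = 1.1/(2√(1K_p)).
Setting ζ = 0.66: √(1K_p) = 1.1/(2·0.66) = 0.8333, so K_p = 0.6944/1 = 0.694.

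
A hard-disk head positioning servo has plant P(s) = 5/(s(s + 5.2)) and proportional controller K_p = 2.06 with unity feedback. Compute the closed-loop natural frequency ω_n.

1 + K_p·P(s) = 0 gives s² + 5.2s + 10.3 = 0.
Matching s² + 2ζω_n s + ω_n²: ω_n = √10.3 = 3.209 rad/s and 2ζω_n = 5.2, so ζ = 5.2/(2·3.209) = 0.81.

ω_n = 3.21 rad/s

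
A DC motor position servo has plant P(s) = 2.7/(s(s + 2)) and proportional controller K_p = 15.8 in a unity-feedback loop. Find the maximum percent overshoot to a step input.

61.5%

Closed-loop characteristic equation: s² + 2s + 42.66 = 0, so ω_n = 6.531 rad/s and ζ = 2/(2·6.531) = 0.1531.
%OS = 100·exp(−πζ/√(1−ζ²)) = 100·exp(−π·0.1531/√0.9766) = 61.5%.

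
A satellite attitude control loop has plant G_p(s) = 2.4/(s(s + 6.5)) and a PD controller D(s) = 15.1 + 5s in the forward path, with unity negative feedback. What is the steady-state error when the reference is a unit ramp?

0.179

The loop has one pole at the origin (type 1). Velocity error constant K_v = lim_{s→0} s·D(s)G_p(s) = 15.1·2.4/6.5 = 5.575.
Steady-state error to a unit ramp: e_ss = 1/K_v = 0.179.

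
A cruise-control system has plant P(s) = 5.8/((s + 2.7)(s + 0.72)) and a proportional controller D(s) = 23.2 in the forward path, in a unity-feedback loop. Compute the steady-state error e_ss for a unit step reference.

0.0142

The loop is type 0. Static position error constant K_pos = D(0)·P(0) = 23.2·2.984 = 69.22.
Steady-state error to a unit step: e_ss = 1/(1+K_pos) = 1/70.22 = 0.0142.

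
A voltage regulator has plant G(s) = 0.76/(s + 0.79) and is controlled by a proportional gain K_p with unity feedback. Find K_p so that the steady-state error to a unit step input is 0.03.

For a type-0 loop with proportional control, e_ss = 1/(1 + K_p·G(0)).
G(0) = 0.962. Require 1/(1 + K_p·0.962) = 0.03, so 1 + 0.962·K_p = 33.33.
K_p = (33.33 − 1)/0.962 = 33.6.

K_p = 33.6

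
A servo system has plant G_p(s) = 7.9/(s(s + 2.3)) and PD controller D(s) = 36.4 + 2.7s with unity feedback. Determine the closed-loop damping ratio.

Forward path: (36.4 + 2.7s)·7.9/(s(s+2.3)). The closed-loop characteristic equation is s² + (2.3 + 7.9·2.7)s + 7.9·36.4 = 0.
That is s² + 23.63s + 287.6 = 0, so ω_n = 16.96 rad/s and ζ = 23.63/(2·16.96) = 0.6967.

ζ = 0.697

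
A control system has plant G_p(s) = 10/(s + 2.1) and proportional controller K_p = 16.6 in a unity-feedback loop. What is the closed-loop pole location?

Closed-loop transfer function: T(s) = K_p·G_p(s)/(1 + K_p·G_p(s)) = 166/(s + 2.1 + 166) = 166/(s + 168.1).
The closed-loop pole is at s = −168.1.

s = -168.1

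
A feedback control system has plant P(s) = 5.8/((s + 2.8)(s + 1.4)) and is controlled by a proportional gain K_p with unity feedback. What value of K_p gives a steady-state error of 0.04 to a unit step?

K_p = 16.2

For a type-0 loop with proportional control, e_ss = 1/(1 + K_p·P(0)).
P(0) = 1.48. Require 1/(1 + K_p·1.48) = 0.04, so 1 + 1.48·K_p = 25.
K_p = (25 − 1)/1.48 = 16.2.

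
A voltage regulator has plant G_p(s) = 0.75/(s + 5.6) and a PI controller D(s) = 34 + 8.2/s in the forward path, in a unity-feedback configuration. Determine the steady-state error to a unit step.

0

The open loop D(s)G_p(s) has a pole at the origin (type 1), so the static position error constant is infinite and e_ss = 1/(1+∞) = 0.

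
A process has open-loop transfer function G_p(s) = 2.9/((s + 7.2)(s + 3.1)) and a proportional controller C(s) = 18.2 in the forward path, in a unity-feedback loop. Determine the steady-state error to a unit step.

0.297

The loop is type 0. Static position error constant K_pos = C(0)·G_p(0) = 18.2·0.1299 = 2.365.
Steady-state error to a unit step: e_ss = 1/(1+K_pos) = 1/3.365 = 0.297.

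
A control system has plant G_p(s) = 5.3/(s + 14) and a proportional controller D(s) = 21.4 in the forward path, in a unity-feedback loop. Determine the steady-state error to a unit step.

0.11

The loop is type 0. Static position error constant K_pos = D(0)·G_p(0) = 21.4·0.3786 = 8.101.
Steady-state error to a unit step: e_ss = 1/(1+K_pos) = 1/9.101 = 0.11.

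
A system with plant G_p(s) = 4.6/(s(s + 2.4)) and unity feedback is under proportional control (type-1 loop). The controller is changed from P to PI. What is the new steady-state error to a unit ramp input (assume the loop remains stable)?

0

The integrator raises the loop to type 2, so K_v → ∞ and e_ss to a ramp is zero.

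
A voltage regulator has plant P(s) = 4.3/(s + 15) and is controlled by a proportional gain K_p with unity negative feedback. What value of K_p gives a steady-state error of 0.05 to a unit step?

For a type-0 loop with proportional control, e_ss = 1/(1 + K_p·P(0)).
P(0) = 0.2867. Require 1/(1 + K_p·0.2867) = 0.05, so 1 + 0.2867·K_p = 20.
K_p = (20 − 1)/0.2867 = 66.3.

K_p = 66.3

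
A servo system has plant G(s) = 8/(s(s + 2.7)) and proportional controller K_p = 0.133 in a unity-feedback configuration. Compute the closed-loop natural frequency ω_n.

ω_n = 1.03 rad/s

The closed-loop denominator is s(s+2.7) + 0.133·8 = s² + 2.7s + 1.064.
So ω_n² = 1.064 ⇒ ω_n = 1.032 rad/s, and ζ = 2.7/(2ω_n) = 1.31.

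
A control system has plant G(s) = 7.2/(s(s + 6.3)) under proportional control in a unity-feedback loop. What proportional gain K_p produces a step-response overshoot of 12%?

From %OS = 100·exp(−πζ/√(1−ζ²)) = 12%, ζ = −ln(0.12)/√(π²+ln²(0.12)) = 0.5594.
Characteristic equation s² + 6.3s + 7.2K_p = 0 gives ζ = 6.3/(2√(7.2K_p)).
Setting ζ = 0.5594: √(7.2K_p) = 6.3/(2·0.5594) = 5.631, so K_p = 31.71/7.2 = 4.4.

K_p = 4.4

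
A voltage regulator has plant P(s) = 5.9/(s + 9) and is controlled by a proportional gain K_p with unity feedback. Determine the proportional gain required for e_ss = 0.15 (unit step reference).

K_p = 8.64

The loop is type 0, so e_ss(step) = 1/(1 + K_pos) with K_pos = K_p·P(0).
P(0) = 0.6556. Require 1/(1 + K_p·0.6556) = 0.15, so 1 + 0.6556·K_p = 6.667.
K_p = (6.667 − 1)/0.6556 = 8.64.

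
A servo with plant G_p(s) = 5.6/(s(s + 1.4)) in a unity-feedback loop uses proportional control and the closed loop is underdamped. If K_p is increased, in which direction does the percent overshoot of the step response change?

increase

ζ = 1.4/(2√(5.6K_p)) decreases as K_p grows; lower damping means more overshoot.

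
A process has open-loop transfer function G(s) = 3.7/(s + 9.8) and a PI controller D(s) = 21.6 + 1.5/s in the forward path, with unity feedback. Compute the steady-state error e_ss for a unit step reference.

0

The open loop D(s)G(s) has a pole at the origin (type 1), so the static position error constant is infinite and e_ss = 1/(1+∞) = 0.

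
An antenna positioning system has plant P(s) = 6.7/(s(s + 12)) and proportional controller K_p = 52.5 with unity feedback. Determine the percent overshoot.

34.6%

From 1 + K_pP(s) = 0: s² + 12s + 351.8 = 0 ⇒ ω_n = 18.75, ζ = 0.3199.
%OS = 100·exp(−πζ/√(1−ζ²)) = 100·exp(−π·0.3199/√0.8977) = 34.6%.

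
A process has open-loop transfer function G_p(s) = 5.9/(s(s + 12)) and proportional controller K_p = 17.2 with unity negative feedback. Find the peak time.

Closed-loop characteristic equation: s² + 12s + 101.5 = 0, so ω_n = 10.07 rad/s and ζ = 12/(2·10.07) = 0.5956.
Damped frequency ω_d = ω_n√(1−ζ²) = 8.092 rad/s, so peak time T_p = π/ω_d = 0.388 s.

T_p = 0.388 s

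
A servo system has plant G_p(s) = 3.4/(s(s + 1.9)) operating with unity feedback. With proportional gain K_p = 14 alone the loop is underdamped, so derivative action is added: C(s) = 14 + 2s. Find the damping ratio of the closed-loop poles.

Forward path: (14 + 2s)·3.4/(s(s+1.9)). The closed-loop characteristic equation is s² + (1.9 + 3.4·2)s + 3.4·14 = 0.
That is s² + 8.7s + 47.6 = 0, so ω_n = 6.899 rad/s and ζ = 8.7/(2·6.899) = 0.6305.

ζ = 0.631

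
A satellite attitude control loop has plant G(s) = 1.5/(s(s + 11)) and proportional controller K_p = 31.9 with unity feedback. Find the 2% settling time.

T_s ≈ 0.727 s

From 1 + K_pG(s) = 0: s² + 11s + 47.85 = 0 ⇒ ω_n = 6.917, ζ = 0.7951.
2% settling time T_s ≈ 4/(ζω_n) = 4/5.5 = 0.727 s.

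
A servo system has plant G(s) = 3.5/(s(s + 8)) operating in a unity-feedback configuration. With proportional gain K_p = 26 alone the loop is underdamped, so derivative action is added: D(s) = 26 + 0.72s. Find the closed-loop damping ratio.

ζ = 0.551

Forward path: (26 + 0.72s)·3.5/(s(s+8)). The closed-loop characteristic equation is s² + (8 + 3.5·0.72)s + 3.5·26 = 0.
That is s² + 10.52s + 91 = 0, so ω_n = 9.539 rad/s and ζ = 10.52/(2·9.539) = 0.5514.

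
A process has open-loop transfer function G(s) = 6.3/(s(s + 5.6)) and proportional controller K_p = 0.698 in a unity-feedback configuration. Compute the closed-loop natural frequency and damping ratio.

1 + K_p·G(s) = 0 gives s² + 5.6s + 4.397 = 0.
Matching s² + 2ζω_n s + ω_n²: ω_n = √4.397 = 2.097 rad/s and 2ζω_n = 5.6, so ζ = 5.6/(2·2.097) = 1.34.

ω_n = 2.1 rad/s, ζ = 1.34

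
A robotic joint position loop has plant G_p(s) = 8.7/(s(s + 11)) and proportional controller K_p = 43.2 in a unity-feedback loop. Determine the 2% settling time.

T_s ≈ 0.727 s

Closed-loop characteristic equation: s² + 11s + 375.8 = 0, so ω_n = 19.39 rad/s and ζ = 11/(2·19.39) = 0.2837.
2% settling time T_s ≈ 4/(ζω_n) = 4/5.5 = 0.727 s.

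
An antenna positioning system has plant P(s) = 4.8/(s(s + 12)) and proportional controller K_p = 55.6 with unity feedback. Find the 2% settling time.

T_s ≈ 0.667 s

The closed-loop denominator s² + 12s + 266.9 gives ω_n = √266.9 = 16.34 and ζ = 12/(2ω_n) = 0.3673.
2% settling time T_s ≈ 4/(ζω_n) = 4/6 = 0.667 s.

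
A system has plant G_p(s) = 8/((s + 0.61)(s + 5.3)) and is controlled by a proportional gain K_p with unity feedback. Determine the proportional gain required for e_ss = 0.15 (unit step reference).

K_p = 2.29

For a type-0 loop with proportional control, e_ss = 1/(1 + K_p·G_p(0)).
G_p(0) = 2.474. Require 1/(1 + K_p·2.474) = 0.15, so 1 + 2.474·K_p = 6.667.
K_p = (6.667 − 1)/2.474 = 2.29.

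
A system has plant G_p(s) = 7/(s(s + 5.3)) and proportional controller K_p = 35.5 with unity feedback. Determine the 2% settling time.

The closed-loop denominator s² + 5.3s + 248.5 gives ω_n = √248.5 = 15.76 and ζ = 5.3/(2ω_n) = 0.1681.
2% settling time T_s ≈ 4/(ζω_n) = 4/2.65 = 1.51 s.

T_s ≈ 1.51 s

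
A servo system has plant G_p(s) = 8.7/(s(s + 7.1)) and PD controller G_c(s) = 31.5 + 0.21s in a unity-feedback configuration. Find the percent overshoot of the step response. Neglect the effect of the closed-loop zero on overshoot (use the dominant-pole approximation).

41.5%

Forward path: (31.5 + 0.21s)·8.7/(s(s+7.1)). The closed-loop characteristic equation is s² + (7.1 + 8.7·0.21)s + 8.7·31.5 = 0.
That is s² + 8.927s + 274 = 0, so ω_n = 16.55 rad/s and ζ = 8.927/(2·16.55) = 0.2696.
%OS = 100·exp(−πζ/√(1−ζ²)) = 41.5%.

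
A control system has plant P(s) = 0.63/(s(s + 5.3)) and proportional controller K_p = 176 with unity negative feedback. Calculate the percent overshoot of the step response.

The closed-loop denominator s² + 5.3s + 110.9 gives ω_n = √110.9 = 10.53 and ζ = 5.3/(2ω_n) = 0.2517.
%OS = 100·exp(−πζ/√(1−ζ²)) = 100·exp(−π·0.2517/√0.9367) = 44.2%.

44.2%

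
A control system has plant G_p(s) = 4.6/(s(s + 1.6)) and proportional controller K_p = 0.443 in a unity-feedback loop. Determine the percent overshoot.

The closed-loop denominator s² + 1.6s + 2.038 gives ω_n = √2.038 = 1.428 and ζ = 1.6/(2ω_n) = 0.5604.
%OS = 100·exp(−πζ/√(1−ζ²)) = 100·exp(−π·0.5604/√0.6859) = 11.9%.

11.9%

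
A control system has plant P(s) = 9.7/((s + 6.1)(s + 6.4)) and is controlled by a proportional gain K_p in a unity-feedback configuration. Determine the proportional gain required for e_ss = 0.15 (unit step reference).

K_p = 22.8

For a type-0 loop with proportional control, e_ss = 1/(1 + K_p·P(0)).
P(0) = 0.2485. Require 1/(1 + K_p·0.2485) = 0.15, so 1 + 0.2485·K_p = 6.667.
K_p = (6.667 − 1)/0.2485 = 22.8.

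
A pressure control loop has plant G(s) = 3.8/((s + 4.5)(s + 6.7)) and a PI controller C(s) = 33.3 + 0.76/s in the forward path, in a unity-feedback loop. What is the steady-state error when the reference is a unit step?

0

The open loop C(s)G(s) has a pole at the origin (type 1), so the static position error constant is infinite and e_ss = 1/(1+∞) = 0.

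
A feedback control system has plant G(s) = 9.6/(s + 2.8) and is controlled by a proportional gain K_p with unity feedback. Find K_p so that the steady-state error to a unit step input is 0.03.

Steady-state error for a unit step on this type-0 loop is 1/(1 + K_p·G(0)).
G(0) = 3.429. Require 1/(1 + K_p·3.429) = 0.03, so 1 + 3.429·K_p = 33.33.
K_p = (33.33 − 1)/3.429 = 9.43.

K_p = 9.43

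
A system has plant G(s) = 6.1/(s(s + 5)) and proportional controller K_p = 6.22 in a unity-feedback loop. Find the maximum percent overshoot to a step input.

24.8%

From 1 + K_pG(s) = 0: s² + 5s + 37.94 = 0 ⇒ ω_n = 6.16, ζ = 0.4059.
%OS = 100·exp(−πζ/√(1−ζ²)) = 100·exp(−π·0.4059/√0.8353) = 24.8%.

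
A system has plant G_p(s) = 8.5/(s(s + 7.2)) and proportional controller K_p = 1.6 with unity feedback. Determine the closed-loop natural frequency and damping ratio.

With unity feedback the closed-loop characteristic equation is s² + 7.2s + 1.6·8.5 = s² + 7.2s + 13.6 = 0.
So ω_n² = 13.6 ⇒ ω_n = 3.688 rad/s, and ζ = 7.2/(2ω_n) = 0.976.

ω_n = 3.69 rad/s, ζ = 0.976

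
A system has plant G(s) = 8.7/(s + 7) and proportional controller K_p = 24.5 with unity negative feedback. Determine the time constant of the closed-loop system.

τ = 0.00454 s

Closed-loop transfer function: T(s) = K_p·G(s)/(1 + K_p·G(s)) = 213.1/(s + 7 + 213.1) = 213.1/(s + 220.1).
Time constant τ = 1/220.1 = 0.00454 s.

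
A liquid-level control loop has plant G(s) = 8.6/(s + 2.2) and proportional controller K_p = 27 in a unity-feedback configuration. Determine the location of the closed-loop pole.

Closed-loop transfer function: T(s) = K_p·G(s)/(1 + K_p·G(s)) = 232.2/(s + 2.2 + 232.2) = 232.2/(s + 234.4).
The closed-loop pole is at s = −234.4.

s = -234.4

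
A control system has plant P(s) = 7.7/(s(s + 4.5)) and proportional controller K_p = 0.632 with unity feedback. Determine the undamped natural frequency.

The closed-loop denominator is s(s+4.5) + 0.632·7.7 = s² + 4.5s + 4.866.
So ω_n² = 4.866 ⇒ ω_n = 2.206 rad/s, and ζ = 4.5/(2ω_n) = 1.02.

ω_n = 2.21 rad/s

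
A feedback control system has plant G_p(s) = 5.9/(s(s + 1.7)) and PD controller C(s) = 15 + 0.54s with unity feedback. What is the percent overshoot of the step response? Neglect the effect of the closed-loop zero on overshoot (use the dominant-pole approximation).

Forward path: (15 + 0.54s)·5.9/(s(s+1.7)). The closed-loop characteristic equation is s² + (1.7 + 5.9·0.54)s + 5.9·15 = 0.
That is s² + 4.886s + 88.5 = 0, so ω_n = 9.407 rad/s and ζ = 4.886/(2·9.407) = 0.2597.
%OS = 100·exp(−πζ/√(1−ζ²)) = 43%.

43%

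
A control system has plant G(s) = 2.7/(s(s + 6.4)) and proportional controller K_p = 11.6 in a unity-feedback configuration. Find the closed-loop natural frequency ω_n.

With unity feedback the closed-loop characteristic equation is s² + 6.4s + 11.6·2.7 = s² + 6.4s + 31.32 = 0.
So ω_n² = 31.32 ⇒ ω_n = 5.596 rad/s, and ζ = 6.4/(2ω_n) = 0.572.

ω_n = 5.6 rad/s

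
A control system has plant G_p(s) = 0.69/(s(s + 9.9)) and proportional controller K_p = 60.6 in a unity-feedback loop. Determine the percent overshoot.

2.38%

Closed-loop characteristic equation: s² + 9.9s + 41.81 = 0, so ω_n = 6.466 rad/s and ζ = 9.9/(2·6.466) = 0.7655.
%OS = 100·exp(−πζ/√(1−ζ²)) = 100·exp(−π·0.7655/√0.414) = 2.38%.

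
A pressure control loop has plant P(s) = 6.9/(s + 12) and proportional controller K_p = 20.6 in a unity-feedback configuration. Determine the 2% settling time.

Closed-loop transfer function: T(s) = K_p·P(s)/(1 + K_p·P(s)) = 142.1/(s + 12 + 142.1) = 142.1/(s + 154.1).
Time constant τ = 1/154.1 = 0.006488 s, so the 2% settling time is about 4τ = 0.026 s.

T_s ≈ 0.026 s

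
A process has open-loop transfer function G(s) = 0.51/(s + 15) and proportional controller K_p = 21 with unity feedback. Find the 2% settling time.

Closed-loop transfer function: T(s) = K_p·G(s)/(1 + K_p·G(s)) = 10.71/(s + 15 + 10.71) = 10.71/(s + 25.71).
Time constant τ = 1/25.71 = 0.0389 s, so the 2% settling time is about 4τ = 0.156 s.

T_s ≈ 0.156 s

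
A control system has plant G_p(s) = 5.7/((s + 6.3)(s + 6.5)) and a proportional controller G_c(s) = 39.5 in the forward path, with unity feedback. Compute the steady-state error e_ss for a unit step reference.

0.154

The loop is type 0. Static position error constant K_pos = G_c(0)·G_p(0) = 39.5·0.1392 = 5.498.
Steady-state error to a unit step: e_ss = 1/(1+K_pos) = 1/6.498 = 0.154.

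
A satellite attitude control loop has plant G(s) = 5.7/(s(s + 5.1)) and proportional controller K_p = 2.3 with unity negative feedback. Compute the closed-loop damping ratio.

With unity feedback the closed-loop characteristic equation is s² + 5.1s + 2.3·5.7 = s² + 5.1s + 13.11 = 0.
Matching s² + 2ζω_n s + ω_n²: ω_n = √13.11 = 3.621 rad/s and 2ζω_n = 5.1, so ζ = 5.1/(2·3.621) = 0.704.

ζ = 0.704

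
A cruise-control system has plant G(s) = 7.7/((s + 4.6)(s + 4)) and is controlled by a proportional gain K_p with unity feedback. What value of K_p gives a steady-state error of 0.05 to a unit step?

K_p = 45.4

For a type-0 loop with proportional control, e_ss = 1/(1 + K_p·G(0)).
G(0) = 0.4185. Require 1/(1 + K_p·0.4185) = 0.05, so 1 + 0.4185·K_p = 20.
K_p = (20 − 1)/0.4185 = 45.4.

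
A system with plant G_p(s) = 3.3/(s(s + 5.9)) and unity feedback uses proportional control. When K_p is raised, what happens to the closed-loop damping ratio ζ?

decrease

ζ = 5.9/(2√(3.3K_p)); increasing K_p raises the denominator, so ζ falls.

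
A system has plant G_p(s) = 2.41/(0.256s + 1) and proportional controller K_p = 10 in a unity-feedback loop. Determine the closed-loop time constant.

Closed loop: T(s) = K_p·G_p/(1+K_p·G_p) = 24.1/(0.256s + 1 + 24.1), with pole at s = −(1 + 24.1)/0.256 = −98.05.
Closed-loop time constant τ = 1/98.05 = 0.0102 s.

τ = 0.0102 s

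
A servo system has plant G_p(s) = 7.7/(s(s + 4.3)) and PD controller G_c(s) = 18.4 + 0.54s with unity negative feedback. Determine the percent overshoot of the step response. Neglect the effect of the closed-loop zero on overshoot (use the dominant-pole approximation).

30.3%

Forward path: (18.4 + 0.54s)·7.7/(s(s+4.3)). The closed-loop characteristic equation is s² + (4.3 + 7.7·0.54)s + 7.7·18.4 = 0.
That is s² + 8.458s + 141.7 = 0, so ω_n = 11.9 rad/s and ζ = 8.458/(2·11.9) = 0.3553.
%OS = 100·exp(−πζ/√(1−ζ²)) = 30.3%.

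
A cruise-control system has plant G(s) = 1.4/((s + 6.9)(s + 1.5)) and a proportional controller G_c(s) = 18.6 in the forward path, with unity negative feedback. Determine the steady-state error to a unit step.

The loop is type 0. Static position error constant K_pos = G_c(0)·G(0) = 18.6·0.1353 = 2.516.
Steady-state error to a unit step: e_ss = 1/(1+K_pos) = 1/3.516 = 0.284.

0.284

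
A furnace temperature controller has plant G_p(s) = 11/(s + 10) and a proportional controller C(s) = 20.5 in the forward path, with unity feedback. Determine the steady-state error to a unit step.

The loop is type 0. Static position error constant K_pos = C(0)·G_p(0) = 20.5·1.1 = 22.55.
Steady-state error to a unit step: e_ss = 1/(1+K_pos) = 1/23.55 = 0.0425.

0.0425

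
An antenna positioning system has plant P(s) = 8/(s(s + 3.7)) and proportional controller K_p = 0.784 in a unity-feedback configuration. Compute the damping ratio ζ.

ζ = 0.739

The closed-loop denominator is s(s+3.7) + 0.784·8 = s² + 3.7s + 6.272.
Matching s² + 2ζω_n s + ω_n²: ω_n = √6.272 = 2.504 rad/s and 2ζω_n = 3.7, so ζ = 3.7/(2·2.504) = 0.739.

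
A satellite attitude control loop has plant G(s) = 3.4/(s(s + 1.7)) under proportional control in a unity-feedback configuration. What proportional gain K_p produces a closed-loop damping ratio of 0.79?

K_p = 0.34

Closed-loop characteristic equation: s² + 1.7s + K_p·3.4 = 0.
So ω_n = √(3.4K_p) and 2ζω_n = 1.7, giving ζ = 1.7/(2√(3.4K_p)).
Setting ζ = 0.79: √(3.4K_p) = 1.7/(2·0.79) = 1.076, so K_p = 1.158/3.4 = 0.34.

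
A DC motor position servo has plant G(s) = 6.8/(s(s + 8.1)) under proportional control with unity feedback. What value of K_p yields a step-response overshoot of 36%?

K_p = 25.2

From %OS = 100·exp(−πζ/√(1−ζ²)) = 36%, ζ = −ln(0.36)/√(π²+ln²(0.36)) = 0.3093.
Characteristic equation s² + 8.1s + 6.8K_p = 0 gives ζ = 8.1/(2√(6.8K_p)).
Setting ζ = 0.3093: √(6.8K_p) = 8.1/(2·0.3093) = 13.1, so K_p = 171.5/6.8 = 25.2.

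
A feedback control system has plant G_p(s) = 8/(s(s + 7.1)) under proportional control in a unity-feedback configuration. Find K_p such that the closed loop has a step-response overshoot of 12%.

K_p = 5.03

From %OS = 100·exp(−πζ/√(1−ζ²)) = 12%, ζ = −ln(0.12)/√(π²+ln²(0.12)) = 0.5594.
Characteristic equation s² + 7.1s + 8K_p = 0 gives ζ = 7.1/(2√(8K_p)).
Setting ζ = 0.5594: √(8K_p) = 7.1/(2·0.5594) = 6.346, so K_p = 40.27/8 = 5.03.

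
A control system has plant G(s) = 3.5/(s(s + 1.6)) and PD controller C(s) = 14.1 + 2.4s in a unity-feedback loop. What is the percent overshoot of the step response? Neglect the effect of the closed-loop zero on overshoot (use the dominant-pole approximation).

Forward path: (14.1 + 2.4s)·3.5/(s(s+1.6)). The closed-loop characteristic equation is s² + (1.6 + 3.5·2.4)s + 3.5·14.1 = 0.
That is s² + 10s + 49.35 = 0, so ω_n = 7.025 rad/s and ζ = 10/(2·7.025) = 0.7117.
%OS = 100·exp(−πζ/√(1−ζ²)) = 4.15%.

4.15%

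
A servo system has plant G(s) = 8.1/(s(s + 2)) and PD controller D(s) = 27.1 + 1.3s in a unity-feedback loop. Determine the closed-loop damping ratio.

Forward path: (27.1 + 1.3s)·8.1/(s(s+2)). The closed-loop characteristic equation is s² + (2 + 8.1·1.3)s + 8.1·27.1 = 0.
That is s² + 12.53s + 219.5 = 0, so ω_n = 14.82 rad/s and ζ = 12.53/(2·14.82) = 0.4229.

ζ = 0.423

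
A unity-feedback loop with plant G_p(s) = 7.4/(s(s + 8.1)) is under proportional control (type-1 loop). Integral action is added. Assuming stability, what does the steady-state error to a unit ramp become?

0

The integrator raises the loop to type 2, so K_v → ∞ and e_ss to a ramp is zero.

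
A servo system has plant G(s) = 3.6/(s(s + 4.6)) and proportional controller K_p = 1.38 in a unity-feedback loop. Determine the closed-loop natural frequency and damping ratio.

ω_n = 2.23 rad/s, ζ = 1.03

1 + K_p·G(s) = 0 gives s² + 4.6s + 4.968 = 0.
Matching s² + 2ζω_n s + ω_n²: ω_n = √4.968 = 2.229 rad/s and 2ζω_n = 4.6, so ζ = 4.6/(2·2.229) = 1.03.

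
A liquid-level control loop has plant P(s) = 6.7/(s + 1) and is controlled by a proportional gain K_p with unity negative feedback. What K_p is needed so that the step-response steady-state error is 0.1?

K_p = 1.34

Steady-state error for a unit step on this type-0 loop is 1/(1 + K_p·P(0)).
P(0) = 6.7. Require 1/(1 + K_p·6.7) = 0.1, so 1 + 6.7·K_p = 10.
K_p = (10 − 1)/6.7 = 1.34.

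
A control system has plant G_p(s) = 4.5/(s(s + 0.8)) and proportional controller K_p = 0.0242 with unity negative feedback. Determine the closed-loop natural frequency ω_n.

ω_n = 0.33 rad/s

The closed-loop denominator is s(s+0.8) + 0.0242·4.5 = s² + 0.8s + 0.1089.
So ω_n² = 0.1089 ⇒ ω_n = 0.33 rad/s, and ζ = 0.8/(2ω_n) = 1.21.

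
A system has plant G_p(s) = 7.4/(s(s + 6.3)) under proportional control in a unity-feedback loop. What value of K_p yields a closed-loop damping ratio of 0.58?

Closed-loop characteristic equation: s² + 6.3s + K_p·7.4 = 0.
So ω_n = √(7.4K_p) and 2ζω_n = 6.3, giving ζ = 6.3/(2√(7.4K_p)).
Setting ζ = 0.58: √(7.4K_p) = 6.3/(2·0.58) = 5.431, so K_p = 29.5/7.4 = 3.99.

K_p = 3.99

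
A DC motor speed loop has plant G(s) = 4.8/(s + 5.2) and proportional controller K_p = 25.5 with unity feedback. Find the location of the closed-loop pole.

s = -127.6

Closed-loop transfer function: T(s) = K_p·G(s)/(1 + K_p·G(s)) = 122.4/(s + 5.2 + 122.4) = 122.4/(s + 127.6).
The closed-loop pole is at s = −127.6.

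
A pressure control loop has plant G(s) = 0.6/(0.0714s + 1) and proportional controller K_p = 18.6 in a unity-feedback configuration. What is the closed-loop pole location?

Closed loop: T(s) = K_p·G/(1+K_p·G) = 11.16/(0.0714s + 1 + 11.16), with pole at s = −(1 + 11.16)/0.0714 = −170.3.

s = -170.3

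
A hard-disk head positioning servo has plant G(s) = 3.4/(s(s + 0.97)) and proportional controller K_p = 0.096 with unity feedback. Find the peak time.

From 1 + K_pG(s) = 0: s² + 0.97s + 0.3264 = 0 ⇒ ω_n = 0.5713, ζ = 0.8489.
Damped frequency ω_d = ω_n√(1−ζ²) = 0.302 rad/s, so peak time T_p = π/ω_d = 10.4 s.

T_p = 10.4 s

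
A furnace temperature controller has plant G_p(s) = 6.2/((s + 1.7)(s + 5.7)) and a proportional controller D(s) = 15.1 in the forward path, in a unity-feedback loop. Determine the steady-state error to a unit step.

0.0938

The loop is type 0. Static position error constant K_pos = D(0)·G_p(0) = 15.1·0.6398 = 9.662.
Steady-state error to a unit step: e_ss = 1/(1+K_pos) = 1/10.66 = 0.0938.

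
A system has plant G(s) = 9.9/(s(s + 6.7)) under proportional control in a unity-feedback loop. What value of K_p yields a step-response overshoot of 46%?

K_p = 19.7

From %OS = 100·exp(−πζ/√(1−ζ²)) = 46%, ζ = −ln(0.46)/√(π²+ln²(0.46)) = 0.24.
Characteristic equation s² + 6.7s + 9.9K_p = 0 gives ζ = 6.7/(2√(9.9K_p)).
Setting ζ = 0.24: √(9.9K_p) = 6.7/(2·0.24) = 13.96, so K_p = 194.9/9.9 = 19.7.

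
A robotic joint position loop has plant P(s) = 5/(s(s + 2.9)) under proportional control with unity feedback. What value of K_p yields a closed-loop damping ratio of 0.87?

Closed-loop characteristic equation: s² + 2.9s + K_p·5 = 0.
So ω_n = √(5K_p) and 2ζω_n = 2.9, giving ζ = 2.9/(2√(5K_p)).
Setting ζ = 0.87: √(5K_p) = 2.9/(2·0.87) = 1.667, so K_p = 2.778/5 = 0.556.

K_p = 0.556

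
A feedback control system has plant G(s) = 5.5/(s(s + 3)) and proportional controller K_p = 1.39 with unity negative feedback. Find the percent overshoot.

13.1%

The closed-loop denominator s² + 3s + 7.645 gives ω_n = √7.645 = 2.765 and ζ = 3/(2ω_n) = 0.5425.
%OS = 100·exp(−πζ/√(1−ζ²)) = 100·exp(−π·0.5425/√0.7057) = 13.1%.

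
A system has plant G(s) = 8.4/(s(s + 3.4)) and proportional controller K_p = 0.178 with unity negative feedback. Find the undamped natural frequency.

ω_n = 1.22 rad/s

With unity feedback the closed-loop characteristic equation is s² + 3.4s + 0.178·8.4 = s² + 3.4s + 1.495 = 0.
So ω_n² = 1.495 ⇒ ω_n = 1.223 rad/s, and ζ = 3.4/(2ω_n) = 1.39.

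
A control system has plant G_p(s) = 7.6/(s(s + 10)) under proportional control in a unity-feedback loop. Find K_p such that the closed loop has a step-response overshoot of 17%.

From %OS = 100·exp(−πζ/√(1−ζ²)) = 17%, ζ = −ln(0.17)/√(π²+ln²(0.17)) = 0.4913.
Characteristic equation s² + 10s + 7.6K_p = 0 gives ζ = 10/(2√(7.6K_p)).
Setting ζ = 0.4913: √(7.6K_p) = 10/(2·0.4913) = 10.18, so K_p = 103.6/7.6 = 13.6.

K_p = 13.6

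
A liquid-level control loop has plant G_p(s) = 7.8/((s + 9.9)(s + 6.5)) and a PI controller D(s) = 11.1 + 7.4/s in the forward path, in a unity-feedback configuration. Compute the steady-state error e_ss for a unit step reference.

0

The open loop D(s)G_p(s) has a pole at the origin (type 1), so the static position error constant is infinite and e_ss = 1/(1+∞) = 0.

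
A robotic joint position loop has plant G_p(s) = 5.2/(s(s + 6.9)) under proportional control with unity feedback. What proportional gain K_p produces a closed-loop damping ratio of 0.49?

Closed-loop characteristic equation: s² + 6.9s + K_p·5.2 = 0.
So ω_n = √(5.2K_p) and 2ζω_n = 6.9, giving ζ = 6.9/(2√(5.2K_p)).
Setting ζ = 0.49: √(5.2K_p) = 6.9/(2·0.49) = 7.041, so K_p = 49.57/5.2 = 9.53.

K_p = 9.53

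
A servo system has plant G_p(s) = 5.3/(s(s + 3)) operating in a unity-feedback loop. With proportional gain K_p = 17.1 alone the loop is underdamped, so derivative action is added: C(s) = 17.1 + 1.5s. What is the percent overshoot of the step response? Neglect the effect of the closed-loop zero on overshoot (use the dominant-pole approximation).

Forward path: (17.1 + 1.5s)·5.3/(s(s+3)). The closed-loop characteristic equation is s² + (3 + 5.3·1.5)s + 5.3·17.1 = 0.
That is s² + 10.95s + 90.63 = 0, so ω_n = 9.52 rad/s and ζ = 10.95/(2·9.52) = 0.5751.
%OS = 100·exp(−πζ/√(1−ζ²)) = 11%.

11%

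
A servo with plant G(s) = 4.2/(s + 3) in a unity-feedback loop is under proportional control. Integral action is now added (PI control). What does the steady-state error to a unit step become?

The integrator makes K_pos = lim_{s→0} C(s)G(s) infinite, so e_ss = 1/(1+K_pos) = 0.

0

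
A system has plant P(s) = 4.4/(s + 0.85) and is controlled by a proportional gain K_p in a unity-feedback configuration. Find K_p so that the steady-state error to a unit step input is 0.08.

For a type-0 loop with proportional control, e_ss = 1/(1 + K_p·P(0)).
P(0) = 5.176. Require 1/(1 + K_p·5.176) = 0.08, so 1 + 5.176·K_p = 12.5.
K_p = (12.5 − 1)/5.176 = 2.22.

K_p = 2.22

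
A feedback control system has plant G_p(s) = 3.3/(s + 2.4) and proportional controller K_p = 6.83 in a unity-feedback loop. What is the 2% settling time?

Closed-loop transfer function: T(s) = K_p·G_p(s)/(1 + K_p·G_p(s)) = 22.54/(s + 2.4 + 22.54) = 22.54/(s + 24.94).
Time constant τ = 1/24.94 = 0.0401 s, so the 2% settling time is about 4τ = 0.16 s.

T_s ≈ 0.16 s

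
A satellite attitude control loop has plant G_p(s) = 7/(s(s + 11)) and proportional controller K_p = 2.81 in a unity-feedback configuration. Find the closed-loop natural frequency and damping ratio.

ω_n = 4.44 rad/s, ζ = 1.24

1 + K_p·G_p(s) = 0 gives s² + 11s + 19.67 = 0.
So ω_n² = 19.67 ⇒ ω_n = 4.435 rad/s, and ζ = 11/(2ω_n) = 1.24.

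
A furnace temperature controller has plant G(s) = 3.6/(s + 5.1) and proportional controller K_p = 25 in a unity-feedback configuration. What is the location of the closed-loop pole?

s = -95.1

Closed-loop transfer function: T(s) = K_p·G(s)/(1 + K_p·G(s)) = 90/(s + 5.1 + 90) = 90/(s + 95.1).
The closed-loop pole is at s = −95.1.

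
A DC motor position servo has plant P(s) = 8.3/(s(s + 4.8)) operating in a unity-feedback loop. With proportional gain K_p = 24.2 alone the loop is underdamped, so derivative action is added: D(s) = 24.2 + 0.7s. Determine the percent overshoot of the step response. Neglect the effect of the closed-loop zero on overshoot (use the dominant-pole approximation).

28.1%

Forward path: (24.2 + 0.7s)·8.3/(s(s+4.8)). The closed-loop characteristic equation is s² + (4.8 + 8.3·0.7)s + 8.3·24.2 = 0.
That is s² + 10.61s + 200.9 = 0, so ω_n = 14.17 rad/s and ζ = 10.61/(2·14.17) = 0.3743.
%OS = 100·exp(−πζ/√(1−ζ²)) = 28.1%.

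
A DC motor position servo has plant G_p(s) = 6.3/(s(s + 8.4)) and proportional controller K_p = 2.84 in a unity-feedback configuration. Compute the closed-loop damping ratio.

1 + K_p·G_p(s) = 0 gives s² + 8.4s + 17.89 = 0.
So ω_n² = 17.89 ⇒ ω_n = 4.23 rad/s, and ζ = 8.4/(2ω_n) = 0.993.

ζ = 0.993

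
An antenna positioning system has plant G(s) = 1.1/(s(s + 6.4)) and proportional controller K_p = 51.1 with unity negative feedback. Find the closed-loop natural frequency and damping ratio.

1 + K_p·G(s) = 0 gives s² + 6.4s + 56.21 = 0.
Matching s² + 2ζω_n s + ω_n²: ω_n = √56.21 = 7.497 rad/s and 2ζω_n = 6.4, so ζ = 6.4/(2·7.497) = 0.427.

ω_n = 7.5 rad/s, ζ = 0.427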